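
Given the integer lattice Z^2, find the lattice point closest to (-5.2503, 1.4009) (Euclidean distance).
(-5, 1)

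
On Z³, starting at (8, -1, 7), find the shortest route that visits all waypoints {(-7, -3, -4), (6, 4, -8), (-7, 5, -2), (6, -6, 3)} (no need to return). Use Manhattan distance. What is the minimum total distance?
62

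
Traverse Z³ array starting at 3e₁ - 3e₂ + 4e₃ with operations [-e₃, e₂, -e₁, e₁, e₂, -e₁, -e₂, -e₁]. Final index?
(1, -2, 3)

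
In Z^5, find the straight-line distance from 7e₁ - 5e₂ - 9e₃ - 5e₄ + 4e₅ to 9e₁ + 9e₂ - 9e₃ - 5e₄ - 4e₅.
16.2481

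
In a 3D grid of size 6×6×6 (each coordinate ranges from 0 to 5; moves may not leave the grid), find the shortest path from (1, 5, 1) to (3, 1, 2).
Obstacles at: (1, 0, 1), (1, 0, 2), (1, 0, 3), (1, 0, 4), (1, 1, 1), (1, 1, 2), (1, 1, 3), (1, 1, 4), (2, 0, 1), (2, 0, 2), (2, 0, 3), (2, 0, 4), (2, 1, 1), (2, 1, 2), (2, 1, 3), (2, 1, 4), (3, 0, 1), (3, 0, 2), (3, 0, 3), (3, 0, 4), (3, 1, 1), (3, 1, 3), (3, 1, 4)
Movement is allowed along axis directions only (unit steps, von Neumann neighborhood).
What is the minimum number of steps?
7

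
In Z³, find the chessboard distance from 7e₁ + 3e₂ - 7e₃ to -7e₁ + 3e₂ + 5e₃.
14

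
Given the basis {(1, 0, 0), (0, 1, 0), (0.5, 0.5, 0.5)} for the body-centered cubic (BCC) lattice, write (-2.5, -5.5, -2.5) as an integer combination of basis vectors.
-3b₂ - 5b₃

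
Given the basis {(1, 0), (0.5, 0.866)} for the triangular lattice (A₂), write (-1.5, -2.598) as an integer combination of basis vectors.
-3b₂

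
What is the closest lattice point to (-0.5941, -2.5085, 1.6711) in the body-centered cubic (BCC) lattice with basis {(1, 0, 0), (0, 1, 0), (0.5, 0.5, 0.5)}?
(-0.5, -2.5, 1.5)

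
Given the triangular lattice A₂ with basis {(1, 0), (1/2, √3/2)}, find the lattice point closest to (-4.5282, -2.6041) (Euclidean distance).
(-4.5, -2.598)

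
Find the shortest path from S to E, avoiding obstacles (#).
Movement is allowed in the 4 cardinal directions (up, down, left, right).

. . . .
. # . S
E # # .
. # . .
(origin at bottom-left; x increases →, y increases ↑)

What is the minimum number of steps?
6
(one shortest path: (3, 2) → (2, 2) → (2, 3) → (1, 3) → (0, 3) → (0, 2) → (0, 1))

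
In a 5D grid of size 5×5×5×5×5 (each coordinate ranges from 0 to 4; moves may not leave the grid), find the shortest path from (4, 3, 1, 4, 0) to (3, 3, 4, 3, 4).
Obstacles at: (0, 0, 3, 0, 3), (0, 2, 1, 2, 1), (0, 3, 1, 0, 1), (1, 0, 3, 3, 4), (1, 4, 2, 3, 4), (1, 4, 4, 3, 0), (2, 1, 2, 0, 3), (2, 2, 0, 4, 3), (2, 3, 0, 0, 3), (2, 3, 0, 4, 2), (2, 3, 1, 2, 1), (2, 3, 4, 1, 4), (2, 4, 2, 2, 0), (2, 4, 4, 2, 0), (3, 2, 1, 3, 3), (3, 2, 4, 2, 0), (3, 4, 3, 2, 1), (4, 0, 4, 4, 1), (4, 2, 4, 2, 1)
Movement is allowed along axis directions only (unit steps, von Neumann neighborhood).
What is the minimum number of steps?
9
(one shortest path: (4, 3, 1, 4, 0) → (3, 3, 1, 4, 0) → (3, 3, 2, 4, 0) → (3, 3, 3, 4, 0) → (3, 3, 4, 4, 0) → (3, 3, 4, 3, 0) → (3, 3, 4, 3, 1) → (3, 3, 4, 3, 2) → (3, 3, 4, 3, 3) → (3, 3, 4, 3, 4))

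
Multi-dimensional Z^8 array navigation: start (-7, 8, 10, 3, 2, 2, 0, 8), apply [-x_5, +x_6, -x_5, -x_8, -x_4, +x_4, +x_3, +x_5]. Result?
(-7, 8, 11, 3, 1, 3, 0, 7)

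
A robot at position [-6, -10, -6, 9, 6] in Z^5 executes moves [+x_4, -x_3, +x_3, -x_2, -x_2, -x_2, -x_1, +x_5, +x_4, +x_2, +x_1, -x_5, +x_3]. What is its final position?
(-6, -12, -5, 11, 6)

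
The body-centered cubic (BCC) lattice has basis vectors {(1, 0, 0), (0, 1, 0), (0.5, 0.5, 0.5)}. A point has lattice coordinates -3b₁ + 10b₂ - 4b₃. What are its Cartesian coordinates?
(-5, 8, -2)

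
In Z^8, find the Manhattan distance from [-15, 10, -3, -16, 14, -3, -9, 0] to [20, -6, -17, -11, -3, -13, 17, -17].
140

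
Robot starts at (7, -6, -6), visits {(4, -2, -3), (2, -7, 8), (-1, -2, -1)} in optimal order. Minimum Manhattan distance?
34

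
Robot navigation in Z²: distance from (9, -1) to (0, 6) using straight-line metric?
11.4018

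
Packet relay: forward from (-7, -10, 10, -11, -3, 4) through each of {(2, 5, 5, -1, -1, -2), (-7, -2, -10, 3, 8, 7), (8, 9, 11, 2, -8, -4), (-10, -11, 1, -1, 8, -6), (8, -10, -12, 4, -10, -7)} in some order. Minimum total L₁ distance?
214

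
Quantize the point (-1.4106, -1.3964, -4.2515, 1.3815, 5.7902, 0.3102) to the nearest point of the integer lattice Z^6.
(-1, -1, -4, 1, 6, 0)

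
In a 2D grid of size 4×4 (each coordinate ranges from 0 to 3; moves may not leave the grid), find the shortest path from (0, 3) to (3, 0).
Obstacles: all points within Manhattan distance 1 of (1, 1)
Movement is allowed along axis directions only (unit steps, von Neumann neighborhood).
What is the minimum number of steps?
6
(one shortest path: (0, 3) → (1, 3) → (2, 3) → (3, 3) → (3, 2) → (3, 1) → (3, 0))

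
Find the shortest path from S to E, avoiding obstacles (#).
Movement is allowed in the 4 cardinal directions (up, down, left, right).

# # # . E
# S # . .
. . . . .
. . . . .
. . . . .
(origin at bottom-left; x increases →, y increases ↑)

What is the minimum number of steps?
6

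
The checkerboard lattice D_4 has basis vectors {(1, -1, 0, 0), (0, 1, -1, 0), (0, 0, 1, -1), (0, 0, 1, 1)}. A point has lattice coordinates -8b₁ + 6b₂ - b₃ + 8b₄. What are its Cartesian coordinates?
(-8, 14, 1, 9)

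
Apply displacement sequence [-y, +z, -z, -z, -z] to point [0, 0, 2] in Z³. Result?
(0, -1, 0)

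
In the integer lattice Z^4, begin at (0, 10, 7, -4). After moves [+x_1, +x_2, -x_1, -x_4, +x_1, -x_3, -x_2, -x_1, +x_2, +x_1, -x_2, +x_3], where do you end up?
(1, 10, 7, -5)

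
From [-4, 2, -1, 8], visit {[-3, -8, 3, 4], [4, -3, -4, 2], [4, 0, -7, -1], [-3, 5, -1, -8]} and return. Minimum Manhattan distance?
94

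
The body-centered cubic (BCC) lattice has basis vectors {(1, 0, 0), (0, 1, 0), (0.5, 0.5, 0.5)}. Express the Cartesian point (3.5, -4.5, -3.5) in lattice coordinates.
7b₁ - b₂ - 7b₃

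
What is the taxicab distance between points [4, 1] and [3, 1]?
1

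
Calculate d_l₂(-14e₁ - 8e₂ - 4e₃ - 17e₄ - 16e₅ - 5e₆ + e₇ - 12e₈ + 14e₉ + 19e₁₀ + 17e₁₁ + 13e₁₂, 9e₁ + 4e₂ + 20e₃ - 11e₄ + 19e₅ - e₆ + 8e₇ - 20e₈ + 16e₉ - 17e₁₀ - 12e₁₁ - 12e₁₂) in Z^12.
73.5187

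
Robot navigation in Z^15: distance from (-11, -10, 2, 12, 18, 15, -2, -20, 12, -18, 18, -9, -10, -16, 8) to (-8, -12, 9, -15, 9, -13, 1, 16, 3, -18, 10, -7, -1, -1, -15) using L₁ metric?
181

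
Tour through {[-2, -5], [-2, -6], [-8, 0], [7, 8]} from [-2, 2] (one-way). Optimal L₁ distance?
43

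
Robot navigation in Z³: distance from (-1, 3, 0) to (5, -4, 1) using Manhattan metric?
14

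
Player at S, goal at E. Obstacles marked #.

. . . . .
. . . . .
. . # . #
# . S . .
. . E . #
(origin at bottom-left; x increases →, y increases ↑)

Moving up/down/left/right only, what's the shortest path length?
1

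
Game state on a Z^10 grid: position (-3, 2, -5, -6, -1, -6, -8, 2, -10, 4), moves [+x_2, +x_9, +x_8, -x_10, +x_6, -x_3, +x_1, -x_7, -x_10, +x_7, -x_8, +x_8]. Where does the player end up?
(-2, 3, -6, -6, -1, -5, -8, 3, -9, 2)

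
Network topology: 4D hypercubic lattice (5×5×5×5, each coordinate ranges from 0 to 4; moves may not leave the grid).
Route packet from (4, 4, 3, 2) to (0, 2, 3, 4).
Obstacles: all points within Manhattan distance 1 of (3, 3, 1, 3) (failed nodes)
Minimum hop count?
8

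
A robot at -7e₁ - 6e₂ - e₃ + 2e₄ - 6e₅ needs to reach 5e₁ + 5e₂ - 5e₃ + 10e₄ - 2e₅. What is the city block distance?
39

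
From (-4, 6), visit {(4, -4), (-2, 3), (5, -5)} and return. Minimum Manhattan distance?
40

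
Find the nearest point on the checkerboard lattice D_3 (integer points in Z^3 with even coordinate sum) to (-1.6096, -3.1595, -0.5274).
(-2, -3, -1)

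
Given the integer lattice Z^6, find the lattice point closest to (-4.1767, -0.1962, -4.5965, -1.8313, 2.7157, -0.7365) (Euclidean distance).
(-4, 0, -5, -2, 3, -1)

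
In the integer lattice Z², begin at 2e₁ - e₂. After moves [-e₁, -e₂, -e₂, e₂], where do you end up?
(1, -2)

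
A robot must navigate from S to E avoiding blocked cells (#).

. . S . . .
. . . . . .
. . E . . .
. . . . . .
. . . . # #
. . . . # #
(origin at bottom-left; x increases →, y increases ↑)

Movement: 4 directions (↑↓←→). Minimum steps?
2
(one shortest path: (2, 5) → (2, 4) → (2, 3))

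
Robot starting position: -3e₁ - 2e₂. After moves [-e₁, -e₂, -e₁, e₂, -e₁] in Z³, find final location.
(-6, -2, 0)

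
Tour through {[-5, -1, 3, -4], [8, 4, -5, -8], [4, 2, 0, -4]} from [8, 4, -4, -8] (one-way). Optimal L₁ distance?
31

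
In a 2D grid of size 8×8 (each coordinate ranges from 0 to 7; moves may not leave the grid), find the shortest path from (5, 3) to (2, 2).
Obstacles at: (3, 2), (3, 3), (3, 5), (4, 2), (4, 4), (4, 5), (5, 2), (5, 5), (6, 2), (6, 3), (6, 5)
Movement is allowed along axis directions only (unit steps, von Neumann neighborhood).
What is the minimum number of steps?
12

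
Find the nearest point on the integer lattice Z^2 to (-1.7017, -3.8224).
(-2, -4)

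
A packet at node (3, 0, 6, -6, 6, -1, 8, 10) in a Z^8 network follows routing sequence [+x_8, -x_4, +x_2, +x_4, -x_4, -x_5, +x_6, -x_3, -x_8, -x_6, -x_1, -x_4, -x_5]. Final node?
(2, 1, 5, -8, 4, -1, 8, 10)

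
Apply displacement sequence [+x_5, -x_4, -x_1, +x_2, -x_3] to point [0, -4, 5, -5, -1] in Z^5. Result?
(-1, -3, 4, -6, 0)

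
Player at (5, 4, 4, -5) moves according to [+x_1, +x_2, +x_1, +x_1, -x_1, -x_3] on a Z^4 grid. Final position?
(7, 5, 3, -5)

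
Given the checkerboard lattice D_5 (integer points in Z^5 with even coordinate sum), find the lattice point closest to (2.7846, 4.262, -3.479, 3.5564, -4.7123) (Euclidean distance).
(3, 4, -4, 4, -5)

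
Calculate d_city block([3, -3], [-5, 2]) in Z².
13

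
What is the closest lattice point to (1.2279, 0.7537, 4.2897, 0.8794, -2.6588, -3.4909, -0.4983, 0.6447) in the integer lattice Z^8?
(1, 1, 4, 1, -3, -3, 0, 1)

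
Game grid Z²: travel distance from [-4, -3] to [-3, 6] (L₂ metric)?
9.05539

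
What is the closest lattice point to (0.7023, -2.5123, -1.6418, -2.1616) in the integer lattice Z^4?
(1, -3, -2, -2)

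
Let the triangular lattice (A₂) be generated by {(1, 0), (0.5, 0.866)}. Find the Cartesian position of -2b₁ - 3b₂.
(-3.5, -2.598)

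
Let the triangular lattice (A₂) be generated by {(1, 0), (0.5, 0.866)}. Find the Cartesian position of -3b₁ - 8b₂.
(-7, -6.928)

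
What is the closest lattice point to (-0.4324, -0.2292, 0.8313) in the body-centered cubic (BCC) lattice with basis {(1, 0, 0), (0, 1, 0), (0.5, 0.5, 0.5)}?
(-0.5, -0.5, 0.5)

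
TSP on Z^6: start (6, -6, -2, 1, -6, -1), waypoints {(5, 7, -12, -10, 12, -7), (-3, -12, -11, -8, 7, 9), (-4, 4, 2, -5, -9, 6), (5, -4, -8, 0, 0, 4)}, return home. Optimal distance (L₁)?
212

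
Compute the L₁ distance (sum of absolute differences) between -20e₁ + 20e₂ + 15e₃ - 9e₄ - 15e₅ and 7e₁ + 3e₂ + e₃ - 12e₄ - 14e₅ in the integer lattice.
62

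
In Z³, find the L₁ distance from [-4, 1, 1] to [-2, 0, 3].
5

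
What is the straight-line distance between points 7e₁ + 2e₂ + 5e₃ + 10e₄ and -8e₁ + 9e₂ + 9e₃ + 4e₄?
18.0555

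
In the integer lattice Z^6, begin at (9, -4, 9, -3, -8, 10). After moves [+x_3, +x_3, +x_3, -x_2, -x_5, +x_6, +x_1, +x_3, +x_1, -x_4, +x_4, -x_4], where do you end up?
(11, -5, 13, -4, -9, 11)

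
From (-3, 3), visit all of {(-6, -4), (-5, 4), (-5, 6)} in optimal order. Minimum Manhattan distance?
16
(one optimal route: (-3, 3) → (-5, 4) → (-5, 6) → (-6, -4))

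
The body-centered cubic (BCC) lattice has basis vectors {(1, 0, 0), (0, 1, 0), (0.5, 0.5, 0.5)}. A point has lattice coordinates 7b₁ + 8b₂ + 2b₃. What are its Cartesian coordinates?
(8, 9, 1)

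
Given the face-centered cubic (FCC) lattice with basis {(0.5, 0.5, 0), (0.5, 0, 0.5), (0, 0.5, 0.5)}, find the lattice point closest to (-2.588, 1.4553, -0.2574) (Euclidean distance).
(-2.5, 1.5, 0)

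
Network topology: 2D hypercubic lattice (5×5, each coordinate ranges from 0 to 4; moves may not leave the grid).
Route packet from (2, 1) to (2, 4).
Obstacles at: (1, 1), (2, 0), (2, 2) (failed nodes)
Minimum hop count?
5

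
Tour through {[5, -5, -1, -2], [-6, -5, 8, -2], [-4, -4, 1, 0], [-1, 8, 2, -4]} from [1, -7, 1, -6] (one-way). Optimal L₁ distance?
64
(one optimal route: (1, -7, 1, -6) → (5, -5, -1, -2) → (-6, -5, 8, -2) → (-4, -4, 1, 0) → (-1, 8, 2, -4))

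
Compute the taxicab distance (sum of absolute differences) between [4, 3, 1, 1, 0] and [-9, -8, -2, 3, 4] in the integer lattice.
33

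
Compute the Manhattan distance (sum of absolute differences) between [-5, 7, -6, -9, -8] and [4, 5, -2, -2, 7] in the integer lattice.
37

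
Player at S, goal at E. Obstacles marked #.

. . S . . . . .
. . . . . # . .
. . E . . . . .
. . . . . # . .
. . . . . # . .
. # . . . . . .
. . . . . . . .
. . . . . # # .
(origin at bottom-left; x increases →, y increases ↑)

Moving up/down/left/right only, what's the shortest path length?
2
(one shortest path: (2, 7) → (2, 6) → (2, 5))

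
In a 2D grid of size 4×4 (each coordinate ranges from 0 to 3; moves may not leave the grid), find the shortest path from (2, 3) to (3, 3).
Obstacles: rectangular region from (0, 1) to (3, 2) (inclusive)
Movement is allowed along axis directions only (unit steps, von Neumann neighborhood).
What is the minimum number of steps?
1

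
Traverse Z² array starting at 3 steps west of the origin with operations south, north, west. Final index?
(-4, 0)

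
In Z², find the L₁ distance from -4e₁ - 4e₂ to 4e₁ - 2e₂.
10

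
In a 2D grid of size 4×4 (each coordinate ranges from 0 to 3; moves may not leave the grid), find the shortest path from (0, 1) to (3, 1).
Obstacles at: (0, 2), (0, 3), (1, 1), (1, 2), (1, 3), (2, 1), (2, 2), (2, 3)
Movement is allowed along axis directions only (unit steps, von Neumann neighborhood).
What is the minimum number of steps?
5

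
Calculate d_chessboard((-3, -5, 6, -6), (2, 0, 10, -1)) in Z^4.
5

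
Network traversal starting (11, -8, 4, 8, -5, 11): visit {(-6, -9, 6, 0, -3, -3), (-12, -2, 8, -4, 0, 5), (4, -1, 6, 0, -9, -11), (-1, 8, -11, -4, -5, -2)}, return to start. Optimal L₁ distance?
224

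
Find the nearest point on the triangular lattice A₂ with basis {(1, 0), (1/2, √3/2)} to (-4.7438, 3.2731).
(-5, 3.464)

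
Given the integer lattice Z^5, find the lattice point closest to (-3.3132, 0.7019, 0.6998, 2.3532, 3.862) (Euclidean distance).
(-3, 1, 1, 2, 4)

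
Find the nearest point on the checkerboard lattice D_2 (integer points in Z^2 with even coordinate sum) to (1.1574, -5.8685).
(2, -6)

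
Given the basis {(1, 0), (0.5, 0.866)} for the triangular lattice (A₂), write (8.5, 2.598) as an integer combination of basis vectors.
7b₁ + 3b₂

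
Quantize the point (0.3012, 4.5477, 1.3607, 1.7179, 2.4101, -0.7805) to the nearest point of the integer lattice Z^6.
(0, 5, 1, 2, 2, -1)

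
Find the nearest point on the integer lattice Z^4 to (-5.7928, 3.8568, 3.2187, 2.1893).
(-6, 4, 3, 2)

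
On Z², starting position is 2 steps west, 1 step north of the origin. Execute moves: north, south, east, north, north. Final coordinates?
(-1, 3)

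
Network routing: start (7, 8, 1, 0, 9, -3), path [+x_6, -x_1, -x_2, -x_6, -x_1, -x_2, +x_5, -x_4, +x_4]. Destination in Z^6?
(5, 6, 1, 0, 10, -3)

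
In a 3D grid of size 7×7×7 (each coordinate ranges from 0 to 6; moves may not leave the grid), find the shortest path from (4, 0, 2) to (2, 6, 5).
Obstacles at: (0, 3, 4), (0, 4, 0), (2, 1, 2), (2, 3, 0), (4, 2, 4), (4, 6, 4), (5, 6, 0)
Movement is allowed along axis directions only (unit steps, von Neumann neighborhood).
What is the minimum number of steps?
11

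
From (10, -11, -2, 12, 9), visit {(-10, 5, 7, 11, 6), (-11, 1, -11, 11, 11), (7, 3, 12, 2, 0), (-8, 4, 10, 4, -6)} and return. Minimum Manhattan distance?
174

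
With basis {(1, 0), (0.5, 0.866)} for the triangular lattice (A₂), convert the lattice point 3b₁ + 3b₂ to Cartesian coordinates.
(4.5, 2.598)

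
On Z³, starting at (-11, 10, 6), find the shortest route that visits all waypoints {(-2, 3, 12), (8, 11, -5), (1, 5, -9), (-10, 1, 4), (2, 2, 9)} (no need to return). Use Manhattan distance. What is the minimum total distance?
77
(one optimal route: (-11, 10, 6) → (-10, 1, 4) → (-2, 3, 12) → (2, 2, 9) → (1, 5, -9) → (8, 11, -5))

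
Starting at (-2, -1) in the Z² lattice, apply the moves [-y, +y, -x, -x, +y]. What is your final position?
(-4, 0)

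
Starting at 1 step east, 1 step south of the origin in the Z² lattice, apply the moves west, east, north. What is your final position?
(1, 0)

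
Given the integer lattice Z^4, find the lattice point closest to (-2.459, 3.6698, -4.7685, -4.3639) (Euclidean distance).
(-2, 4, -5, -4)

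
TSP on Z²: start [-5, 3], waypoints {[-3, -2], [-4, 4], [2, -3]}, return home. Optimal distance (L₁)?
28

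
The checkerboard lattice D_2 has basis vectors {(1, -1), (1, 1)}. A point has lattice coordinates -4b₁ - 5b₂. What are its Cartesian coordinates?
(-9, -1)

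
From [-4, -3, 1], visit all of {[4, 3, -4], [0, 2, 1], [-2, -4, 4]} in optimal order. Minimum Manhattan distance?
27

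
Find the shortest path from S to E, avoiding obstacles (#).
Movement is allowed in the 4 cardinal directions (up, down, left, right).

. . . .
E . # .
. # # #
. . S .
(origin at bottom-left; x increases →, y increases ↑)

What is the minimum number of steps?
4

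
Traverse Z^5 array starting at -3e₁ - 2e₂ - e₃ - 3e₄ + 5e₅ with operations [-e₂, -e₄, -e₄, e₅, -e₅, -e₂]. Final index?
(-3, -4, -1, -5, 5)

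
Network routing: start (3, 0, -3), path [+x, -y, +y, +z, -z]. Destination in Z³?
(4, 0, -3)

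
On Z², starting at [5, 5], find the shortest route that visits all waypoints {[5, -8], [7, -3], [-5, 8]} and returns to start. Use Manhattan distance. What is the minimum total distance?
56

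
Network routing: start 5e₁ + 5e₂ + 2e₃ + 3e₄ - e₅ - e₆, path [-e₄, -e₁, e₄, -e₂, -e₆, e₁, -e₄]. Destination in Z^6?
(5, 4, 2, 2, -1, -2)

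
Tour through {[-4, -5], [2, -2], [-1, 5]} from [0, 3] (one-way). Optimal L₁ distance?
22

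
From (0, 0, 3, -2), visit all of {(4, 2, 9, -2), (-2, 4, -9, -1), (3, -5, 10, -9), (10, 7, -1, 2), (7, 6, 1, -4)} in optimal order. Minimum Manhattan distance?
90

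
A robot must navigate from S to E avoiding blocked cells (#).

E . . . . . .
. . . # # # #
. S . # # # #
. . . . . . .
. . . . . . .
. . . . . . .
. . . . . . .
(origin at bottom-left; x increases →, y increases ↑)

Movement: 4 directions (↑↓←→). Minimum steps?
3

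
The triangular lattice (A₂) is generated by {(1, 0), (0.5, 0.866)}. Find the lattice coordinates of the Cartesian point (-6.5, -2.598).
-5b₁ - 3b₂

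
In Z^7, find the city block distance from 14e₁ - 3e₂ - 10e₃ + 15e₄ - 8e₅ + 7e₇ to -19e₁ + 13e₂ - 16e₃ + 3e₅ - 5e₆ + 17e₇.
96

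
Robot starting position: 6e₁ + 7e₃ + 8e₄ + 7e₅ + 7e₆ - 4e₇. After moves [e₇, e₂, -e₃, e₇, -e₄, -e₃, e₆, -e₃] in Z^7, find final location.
(6, 1, 4, 7, 7, 8, -2)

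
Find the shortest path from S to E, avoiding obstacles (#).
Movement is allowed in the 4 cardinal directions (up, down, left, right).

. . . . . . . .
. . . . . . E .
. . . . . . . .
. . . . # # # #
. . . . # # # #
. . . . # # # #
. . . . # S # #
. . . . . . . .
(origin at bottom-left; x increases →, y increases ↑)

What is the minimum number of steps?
12
(one shortest path: (5, 1) → (5, 0) → (4, 0) → (3, 0) → (3, 1) → (3, 2) → (3, 3) → (3, 4) → (3, 5) → (4, 5) → (5, 5) → (6, 5) → (6, 6))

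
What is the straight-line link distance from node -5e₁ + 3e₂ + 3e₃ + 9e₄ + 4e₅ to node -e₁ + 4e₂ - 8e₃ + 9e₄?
12.4097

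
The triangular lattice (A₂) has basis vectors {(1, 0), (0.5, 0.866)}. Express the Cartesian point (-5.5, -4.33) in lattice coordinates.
-3b₁ - 5b₂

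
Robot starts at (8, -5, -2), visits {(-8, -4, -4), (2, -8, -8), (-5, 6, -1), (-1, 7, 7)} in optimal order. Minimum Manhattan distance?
62
(one optimal route: (8, -5, -2) → (2, -8, -8) → (-8, -4, -4) → (-5, 6, -1) → (-1, 7, 7))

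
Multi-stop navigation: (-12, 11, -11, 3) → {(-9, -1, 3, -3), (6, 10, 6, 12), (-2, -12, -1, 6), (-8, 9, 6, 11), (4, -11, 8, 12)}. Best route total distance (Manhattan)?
125
(one optimal route: (-12, 11, -11, 3) → (-8, 9, 6, 11) → (6, 10, 6, 12) → (4, -11, 8, 12) → (-2, -12, -1, 6) → (-9, -1, 3, -3))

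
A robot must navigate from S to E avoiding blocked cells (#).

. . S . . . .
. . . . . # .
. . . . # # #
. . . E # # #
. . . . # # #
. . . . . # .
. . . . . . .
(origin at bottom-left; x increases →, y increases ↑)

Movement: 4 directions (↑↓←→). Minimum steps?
4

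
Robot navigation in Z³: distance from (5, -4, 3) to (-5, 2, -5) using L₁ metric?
24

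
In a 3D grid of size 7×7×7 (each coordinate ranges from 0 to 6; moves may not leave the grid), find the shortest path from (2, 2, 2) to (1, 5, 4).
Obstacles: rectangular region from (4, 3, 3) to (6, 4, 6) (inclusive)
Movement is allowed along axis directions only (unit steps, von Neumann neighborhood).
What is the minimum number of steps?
6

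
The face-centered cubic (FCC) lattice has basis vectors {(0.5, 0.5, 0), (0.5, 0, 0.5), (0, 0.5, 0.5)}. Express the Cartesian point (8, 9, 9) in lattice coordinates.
8b₁ + 8b₂ + 10b₃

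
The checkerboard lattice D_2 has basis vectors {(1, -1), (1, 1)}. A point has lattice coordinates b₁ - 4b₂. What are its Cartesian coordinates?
(-3, -5)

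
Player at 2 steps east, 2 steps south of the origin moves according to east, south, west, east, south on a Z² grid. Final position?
(3, -4)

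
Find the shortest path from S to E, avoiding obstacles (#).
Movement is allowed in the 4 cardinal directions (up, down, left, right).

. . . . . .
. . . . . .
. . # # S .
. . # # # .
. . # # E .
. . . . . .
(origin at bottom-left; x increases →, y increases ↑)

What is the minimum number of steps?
4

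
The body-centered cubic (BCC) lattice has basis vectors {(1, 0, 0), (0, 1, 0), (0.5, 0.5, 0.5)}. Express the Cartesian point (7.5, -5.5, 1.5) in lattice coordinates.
6b₁ - 7b₂ + 3b₃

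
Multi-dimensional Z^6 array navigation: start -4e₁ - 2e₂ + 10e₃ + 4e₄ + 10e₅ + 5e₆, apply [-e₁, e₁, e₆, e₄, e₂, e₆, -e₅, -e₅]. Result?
(-4, -1, 10, 5, 8, 7)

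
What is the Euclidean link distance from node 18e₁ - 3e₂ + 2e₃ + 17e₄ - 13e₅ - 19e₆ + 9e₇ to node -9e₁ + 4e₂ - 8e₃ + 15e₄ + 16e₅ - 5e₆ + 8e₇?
43.8178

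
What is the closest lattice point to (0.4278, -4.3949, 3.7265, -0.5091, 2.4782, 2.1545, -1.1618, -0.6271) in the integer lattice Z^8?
(0, -4, 4, -1, 2, 2, -1, -1)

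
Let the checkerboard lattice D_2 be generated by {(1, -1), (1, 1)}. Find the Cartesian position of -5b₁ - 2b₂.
(-7, 3)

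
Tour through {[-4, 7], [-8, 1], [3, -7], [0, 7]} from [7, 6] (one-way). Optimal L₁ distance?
41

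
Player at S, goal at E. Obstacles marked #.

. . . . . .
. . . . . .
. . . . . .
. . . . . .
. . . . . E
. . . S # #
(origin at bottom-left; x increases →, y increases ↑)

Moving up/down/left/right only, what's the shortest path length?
3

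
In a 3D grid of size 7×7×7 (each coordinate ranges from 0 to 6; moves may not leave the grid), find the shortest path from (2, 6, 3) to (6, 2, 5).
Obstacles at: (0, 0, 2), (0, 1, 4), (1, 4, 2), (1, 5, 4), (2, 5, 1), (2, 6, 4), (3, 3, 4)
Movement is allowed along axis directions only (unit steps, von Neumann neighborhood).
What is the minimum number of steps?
10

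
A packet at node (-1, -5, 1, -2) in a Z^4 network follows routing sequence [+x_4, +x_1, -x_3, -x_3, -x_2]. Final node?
(0, -6, -1, -1)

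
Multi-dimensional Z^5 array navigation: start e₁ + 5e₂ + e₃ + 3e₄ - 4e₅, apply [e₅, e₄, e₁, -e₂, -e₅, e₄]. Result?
(2, 4, 1, 5, -4)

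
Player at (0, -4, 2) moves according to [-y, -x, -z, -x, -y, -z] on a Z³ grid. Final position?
(-2, -6, 0)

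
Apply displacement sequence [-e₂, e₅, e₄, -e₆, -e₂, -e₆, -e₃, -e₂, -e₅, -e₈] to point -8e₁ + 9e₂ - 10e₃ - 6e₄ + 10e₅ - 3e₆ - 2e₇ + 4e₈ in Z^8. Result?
(-8, 6, -11, -5, 10, -5, -2, 3)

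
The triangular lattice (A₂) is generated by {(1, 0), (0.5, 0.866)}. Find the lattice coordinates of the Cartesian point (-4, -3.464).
-2b₁ - 4b₂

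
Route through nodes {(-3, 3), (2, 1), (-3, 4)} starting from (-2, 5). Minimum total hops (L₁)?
10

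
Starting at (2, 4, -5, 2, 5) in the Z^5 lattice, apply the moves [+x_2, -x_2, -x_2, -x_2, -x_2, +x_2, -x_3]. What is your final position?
(2, 2, -6, 2, 5)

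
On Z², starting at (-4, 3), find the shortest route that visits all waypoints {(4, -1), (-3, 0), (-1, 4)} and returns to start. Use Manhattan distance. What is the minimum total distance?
26
(one optimal route: (-4, 3) → (-3, 0) → (4, -1) → (-1, 4) → (-4, 3))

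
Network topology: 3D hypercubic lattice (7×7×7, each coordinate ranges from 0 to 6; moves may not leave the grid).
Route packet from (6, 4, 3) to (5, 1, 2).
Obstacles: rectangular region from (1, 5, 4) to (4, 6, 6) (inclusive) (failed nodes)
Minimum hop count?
5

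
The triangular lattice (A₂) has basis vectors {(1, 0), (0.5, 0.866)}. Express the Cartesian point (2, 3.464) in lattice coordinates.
4b₂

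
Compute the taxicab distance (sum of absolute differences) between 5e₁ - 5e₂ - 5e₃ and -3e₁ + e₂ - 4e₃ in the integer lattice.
15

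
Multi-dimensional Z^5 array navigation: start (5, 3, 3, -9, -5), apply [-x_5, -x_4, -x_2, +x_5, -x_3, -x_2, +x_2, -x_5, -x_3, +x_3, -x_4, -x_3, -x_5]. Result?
(5, 2, 1, -11, -7)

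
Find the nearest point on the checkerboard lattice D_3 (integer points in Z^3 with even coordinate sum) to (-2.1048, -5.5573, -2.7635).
(-2, -5, -3)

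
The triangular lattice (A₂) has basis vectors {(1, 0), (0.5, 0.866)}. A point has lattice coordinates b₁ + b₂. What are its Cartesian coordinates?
(1.5, 0.866)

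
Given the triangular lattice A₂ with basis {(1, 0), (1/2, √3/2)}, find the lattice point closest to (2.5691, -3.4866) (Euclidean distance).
(3, -3.464)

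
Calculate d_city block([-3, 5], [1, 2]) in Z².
7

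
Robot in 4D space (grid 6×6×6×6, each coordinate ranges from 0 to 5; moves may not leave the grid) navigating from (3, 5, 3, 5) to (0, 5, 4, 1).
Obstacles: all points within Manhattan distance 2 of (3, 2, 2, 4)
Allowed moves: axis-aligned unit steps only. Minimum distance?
8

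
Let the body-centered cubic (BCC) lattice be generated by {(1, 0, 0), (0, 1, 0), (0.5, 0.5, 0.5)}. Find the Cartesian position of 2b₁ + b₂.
(2, 1, 0)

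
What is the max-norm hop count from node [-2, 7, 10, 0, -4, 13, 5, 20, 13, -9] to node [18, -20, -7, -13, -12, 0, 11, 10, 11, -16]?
27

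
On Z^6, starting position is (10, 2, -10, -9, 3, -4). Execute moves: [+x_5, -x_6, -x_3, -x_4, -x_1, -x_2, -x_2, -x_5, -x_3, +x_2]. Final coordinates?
(9, 1, -12, -10, 3, -5)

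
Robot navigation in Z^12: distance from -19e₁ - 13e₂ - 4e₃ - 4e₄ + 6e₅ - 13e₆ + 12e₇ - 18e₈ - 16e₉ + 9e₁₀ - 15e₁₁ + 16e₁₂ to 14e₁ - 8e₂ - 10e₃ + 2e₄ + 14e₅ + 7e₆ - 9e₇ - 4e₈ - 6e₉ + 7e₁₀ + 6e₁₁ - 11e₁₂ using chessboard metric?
33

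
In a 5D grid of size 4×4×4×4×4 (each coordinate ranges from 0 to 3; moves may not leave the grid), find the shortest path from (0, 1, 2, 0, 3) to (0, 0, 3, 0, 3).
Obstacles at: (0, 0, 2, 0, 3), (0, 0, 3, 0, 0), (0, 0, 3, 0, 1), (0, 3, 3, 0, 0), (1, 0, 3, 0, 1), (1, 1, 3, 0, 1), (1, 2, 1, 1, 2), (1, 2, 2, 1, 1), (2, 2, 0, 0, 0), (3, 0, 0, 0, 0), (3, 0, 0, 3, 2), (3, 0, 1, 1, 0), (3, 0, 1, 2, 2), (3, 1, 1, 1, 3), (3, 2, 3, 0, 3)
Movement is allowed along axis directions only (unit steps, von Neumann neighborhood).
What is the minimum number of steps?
2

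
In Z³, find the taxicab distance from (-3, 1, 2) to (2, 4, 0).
10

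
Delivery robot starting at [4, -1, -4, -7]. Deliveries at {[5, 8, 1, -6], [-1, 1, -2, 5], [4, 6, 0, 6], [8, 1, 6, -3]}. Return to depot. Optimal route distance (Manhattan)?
88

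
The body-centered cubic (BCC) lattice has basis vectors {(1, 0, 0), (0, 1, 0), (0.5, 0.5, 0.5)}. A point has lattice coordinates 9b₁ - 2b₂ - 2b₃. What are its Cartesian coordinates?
(8, -3, -1)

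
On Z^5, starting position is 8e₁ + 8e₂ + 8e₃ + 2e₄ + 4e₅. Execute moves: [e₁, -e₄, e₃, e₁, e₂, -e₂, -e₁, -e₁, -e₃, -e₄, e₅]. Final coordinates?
(8, 8, 8, 0, 5)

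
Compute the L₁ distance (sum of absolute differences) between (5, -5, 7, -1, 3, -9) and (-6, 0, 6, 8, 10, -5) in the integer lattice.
37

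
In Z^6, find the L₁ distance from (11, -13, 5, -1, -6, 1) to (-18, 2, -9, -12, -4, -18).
90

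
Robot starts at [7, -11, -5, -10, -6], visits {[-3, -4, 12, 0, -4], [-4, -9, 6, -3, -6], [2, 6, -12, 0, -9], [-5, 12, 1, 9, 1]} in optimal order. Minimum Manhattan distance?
136
(one optimal route: (7, -11, -5, -10, -6) → (-4, -9, 6, -3, -6) → (-3, -4, 12, 0, -4) → (-5, 12, 1, 9, 1) → (2, 6, -12, 0, -9))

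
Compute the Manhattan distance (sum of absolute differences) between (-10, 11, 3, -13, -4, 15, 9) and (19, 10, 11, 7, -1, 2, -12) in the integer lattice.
95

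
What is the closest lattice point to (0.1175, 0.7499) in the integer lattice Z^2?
(0, 1)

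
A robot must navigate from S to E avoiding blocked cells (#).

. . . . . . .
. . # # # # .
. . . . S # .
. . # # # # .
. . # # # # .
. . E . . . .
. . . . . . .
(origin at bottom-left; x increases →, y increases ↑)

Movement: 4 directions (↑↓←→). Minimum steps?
7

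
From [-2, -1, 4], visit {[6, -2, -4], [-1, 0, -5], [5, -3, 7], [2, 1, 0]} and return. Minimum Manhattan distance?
54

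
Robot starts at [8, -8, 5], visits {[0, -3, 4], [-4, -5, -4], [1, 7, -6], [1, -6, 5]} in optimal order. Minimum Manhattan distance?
47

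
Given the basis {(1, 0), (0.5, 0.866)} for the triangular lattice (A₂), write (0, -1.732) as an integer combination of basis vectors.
b₁ - 2b₂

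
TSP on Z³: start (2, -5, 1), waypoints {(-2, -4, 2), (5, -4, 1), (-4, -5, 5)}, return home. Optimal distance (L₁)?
28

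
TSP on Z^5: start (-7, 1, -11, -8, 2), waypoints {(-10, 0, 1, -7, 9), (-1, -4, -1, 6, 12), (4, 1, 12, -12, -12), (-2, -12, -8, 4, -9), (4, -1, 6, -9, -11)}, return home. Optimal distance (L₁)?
204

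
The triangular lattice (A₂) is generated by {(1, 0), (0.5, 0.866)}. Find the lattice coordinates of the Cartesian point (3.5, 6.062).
7b₂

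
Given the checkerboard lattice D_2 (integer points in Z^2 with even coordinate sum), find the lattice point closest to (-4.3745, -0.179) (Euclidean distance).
(-4, 0)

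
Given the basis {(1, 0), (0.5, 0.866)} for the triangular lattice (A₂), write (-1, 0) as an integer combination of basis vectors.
-b₁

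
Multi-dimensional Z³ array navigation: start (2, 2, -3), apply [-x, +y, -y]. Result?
(1, 2, -3)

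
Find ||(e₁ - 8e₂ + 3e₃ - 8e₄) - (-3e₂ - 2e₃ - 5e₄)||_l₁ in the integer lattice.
14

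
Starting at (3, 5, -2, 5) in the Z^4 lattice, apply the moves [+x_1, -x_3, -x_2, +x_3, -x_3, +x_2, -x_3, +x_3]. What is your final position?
(4, 5, -3, 5)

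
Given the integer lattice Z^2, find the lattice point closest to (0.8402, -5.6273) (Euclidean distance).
(1, -6)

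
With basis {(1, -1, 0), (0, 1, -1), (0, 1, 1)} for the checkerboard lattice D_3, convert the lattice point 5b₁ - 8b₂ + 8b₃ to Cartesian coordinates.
(5, -5, 16)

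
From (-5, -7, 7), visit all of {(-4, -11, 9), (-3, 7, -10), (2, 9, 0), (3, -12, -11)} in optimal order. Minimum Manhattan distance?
78
(one optimal route: (-5, -7, 7) → (-4, -11, 9) → (3, -12, -11) → (-3, 7, -10) → (2, 9, 0))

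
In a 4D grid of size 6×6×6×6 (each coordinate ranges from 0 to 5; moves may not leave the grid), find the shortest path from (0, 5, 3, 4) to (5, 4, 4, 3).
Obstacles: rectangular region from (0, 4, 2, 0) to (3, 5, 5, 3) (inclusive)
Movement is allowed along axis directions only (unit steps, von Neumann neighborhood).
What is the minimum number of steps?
8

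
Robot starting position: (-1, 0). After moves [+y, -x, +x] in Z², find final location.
(-1, 1)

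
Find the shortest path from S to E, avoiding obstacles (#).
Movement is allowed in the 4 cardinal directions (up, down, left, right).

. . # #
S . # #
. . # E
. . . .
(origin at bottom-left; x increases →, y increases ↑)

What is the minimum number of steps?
6
(one shortest path: (0, 2) → (1, 2) → (1, 1) → (1, 0) → (2, 0) → (3, 0) → (3, 1))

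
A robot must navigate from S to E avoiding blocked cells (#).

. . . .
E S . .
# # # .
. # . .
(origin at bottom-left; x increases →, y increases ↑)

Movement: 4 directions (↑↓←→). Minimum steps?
1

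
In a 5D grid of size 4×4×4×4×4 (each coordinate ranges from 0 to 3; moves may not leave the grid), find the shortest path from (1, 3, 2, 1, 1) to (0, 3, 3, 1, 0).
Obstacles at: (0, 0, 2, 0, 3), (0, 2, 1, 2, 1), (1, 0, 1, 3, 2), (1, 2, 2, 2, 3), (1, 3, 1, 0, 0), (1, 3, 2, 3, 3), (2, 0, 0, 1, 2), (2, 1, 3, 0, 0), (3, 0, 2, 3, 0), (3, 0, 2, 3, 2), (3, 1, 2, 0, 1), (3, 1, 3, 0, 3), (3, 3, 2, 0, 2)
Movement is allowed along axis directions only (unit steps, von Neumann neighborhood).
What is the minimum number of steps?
3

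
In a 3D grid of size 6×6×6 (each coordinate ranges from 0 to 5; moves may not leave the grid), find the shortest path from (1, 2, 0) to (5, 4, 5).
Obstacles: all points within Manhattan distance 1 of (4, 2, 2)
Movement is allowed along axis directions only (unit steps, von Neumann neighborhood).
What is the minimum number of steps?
11
(one shortest path: (1, 2, 0) → (2, 2, 0) → (3, 2, 0) → (4, 2, 0) → (5, 2, 0) → (5, 3, 0) → (5, 4, 0) → (5, 4, 1) → (5, 4, 2) → (5, 4, 3) → (5, 4, 4) → (5, 4, 5))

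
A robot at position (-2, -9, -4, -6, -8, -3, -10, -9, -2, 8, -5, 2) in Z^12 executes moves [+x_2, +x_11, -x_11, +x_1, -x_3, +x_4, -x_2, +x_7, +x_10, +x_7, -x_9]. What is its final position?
(-1, -9, -5, -5, -8, -3, -8, -9, -3, 9, -5, 2)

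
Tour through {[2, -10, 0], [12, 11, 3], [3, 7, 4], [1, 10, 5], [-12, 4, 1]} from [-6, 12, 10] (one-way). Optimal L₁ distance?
92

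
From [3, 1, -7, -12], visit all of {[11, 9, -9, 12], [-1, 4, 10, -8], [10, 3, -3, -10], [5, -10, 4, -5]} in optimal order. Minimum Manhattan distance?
122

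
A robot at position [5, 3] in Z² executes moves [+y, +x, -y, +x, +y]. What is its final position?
(7, 4)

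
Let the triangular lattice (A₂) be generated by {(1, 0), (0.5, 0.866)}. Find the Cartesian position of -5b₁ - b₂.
(-5.5, -0.866)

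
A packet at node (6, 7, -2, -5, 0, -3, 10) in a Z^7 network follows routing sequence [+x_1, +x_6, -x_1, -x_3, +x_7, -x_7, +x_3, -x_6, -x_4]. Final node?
(6, 7, -2, -6, 0, -3, 10)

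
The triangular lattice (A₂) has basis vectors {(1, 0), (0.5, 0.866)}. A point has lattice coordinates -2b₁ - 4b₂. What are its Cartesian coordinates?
(-4, -3.464)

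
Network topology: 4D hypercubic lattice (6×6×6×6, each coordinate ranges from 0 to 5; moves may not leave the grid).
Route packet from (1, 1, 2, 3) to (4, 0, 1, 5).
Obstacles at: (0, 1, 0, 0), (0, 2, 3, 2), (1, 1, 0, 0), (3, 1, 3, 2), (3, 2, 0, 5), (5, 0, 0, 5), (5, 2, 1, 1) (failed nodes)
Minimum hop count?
7
(one shortest path: (1, 1, 2, 3) → (2, 1, 2, 3) → (3, 1, 2, 3) → (4, 1, 2, 3) → (4, 0, 2, 3) → (4, 0, 1, 3) → (4, 0, 1, 4) → (4, 0, 1, 5))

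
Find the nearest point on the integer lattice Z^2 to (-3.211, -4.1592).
(-3, -4)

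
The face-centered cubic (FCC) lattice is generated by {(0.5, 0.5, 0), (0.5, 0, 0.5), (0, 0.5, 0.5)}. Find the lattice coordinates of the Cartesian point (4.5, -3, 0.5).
b₁ + 8b₂ - 7b₃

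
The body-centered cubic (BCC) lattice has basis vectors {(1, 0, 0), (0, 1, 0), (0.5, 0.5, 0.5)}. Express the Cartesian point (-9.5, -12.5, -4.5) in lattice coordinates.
-5b₁ - 8b₂ - 9b₃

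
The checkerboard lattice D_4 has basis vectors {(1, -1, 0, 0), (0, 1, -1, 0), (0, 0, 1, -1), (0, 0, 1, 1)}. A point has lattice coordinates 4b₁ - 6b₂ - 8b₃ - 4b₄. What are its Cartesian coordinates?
(4, -10, -6, 4)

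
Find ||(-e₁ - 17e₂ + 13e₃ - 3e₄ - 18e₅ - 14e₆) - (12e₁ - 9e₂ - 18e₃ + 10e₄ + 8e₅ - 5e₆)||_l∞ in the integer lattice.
31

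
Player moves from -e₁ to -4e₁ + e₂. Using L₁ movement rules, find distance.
4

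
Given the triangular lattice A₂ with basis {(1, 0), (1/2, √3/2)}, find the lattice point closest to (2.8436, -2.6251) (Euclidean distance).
(2.5, -2.598)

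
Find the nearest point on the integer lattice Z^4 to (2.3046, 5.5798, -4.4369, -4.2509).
(2, 6, -4, -4)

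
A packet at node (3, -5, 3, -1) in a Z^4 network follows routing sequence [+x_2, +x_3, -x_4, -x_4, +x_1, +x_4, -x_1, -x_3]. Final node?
(3, -4, 3, -2)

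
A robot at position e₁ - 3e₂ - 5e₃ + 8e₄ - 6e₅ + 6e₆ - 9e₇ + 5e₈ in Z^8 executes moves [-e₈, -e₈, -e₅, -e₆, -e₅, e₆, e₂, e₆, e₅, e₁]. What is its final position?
(2, -2, -5, 8, -7, 7, -9, 3)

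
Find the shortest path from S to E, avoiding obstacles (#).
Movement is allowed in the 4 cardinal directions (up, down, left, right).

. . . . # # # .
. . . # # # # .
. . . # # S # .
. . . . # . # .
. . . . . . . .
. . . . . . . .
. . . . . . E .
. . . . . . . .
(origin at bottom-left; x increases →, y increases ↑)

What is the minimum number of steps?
5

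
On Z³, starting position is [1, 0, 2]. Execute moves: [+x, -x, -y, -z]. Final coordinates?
(1, -1, 1)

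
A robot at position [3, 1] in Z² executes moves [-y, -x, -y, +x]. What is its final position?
(3, -1)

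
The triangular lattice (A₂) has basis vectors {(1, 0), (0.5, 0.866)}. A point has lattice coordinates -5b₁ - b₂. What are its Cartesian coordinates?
(-5.5, -0.866)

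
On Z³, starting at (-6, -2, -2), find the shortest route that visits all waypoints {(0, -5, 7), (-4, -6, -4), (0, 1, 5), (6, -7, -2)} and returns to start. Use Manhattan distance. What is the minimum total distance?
62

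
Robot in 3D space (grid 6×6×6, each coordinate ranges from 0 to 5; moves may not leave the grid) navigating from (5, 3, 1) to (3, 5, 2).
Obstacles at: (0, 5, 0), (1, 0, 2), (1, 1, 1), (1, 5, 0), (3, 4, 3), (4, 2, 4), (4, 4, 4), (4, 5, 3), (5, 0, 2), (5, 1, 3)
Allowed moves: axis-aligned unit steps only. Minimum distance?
5
(one shortest path: (5, 3, 1) → (4, 3, 1) → (3, 3, 1) → (3, 4, 1) → (3, 5, 1) → (3, 5, 2))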